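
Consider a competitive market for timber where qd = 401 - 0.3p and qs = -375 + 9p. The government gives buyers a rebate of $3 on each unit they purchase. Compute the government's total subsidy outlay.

Pre-subsidy: 401 - 0.3p = -375 + 9p gives p* = 7760/93, q* = 11655/31.
With the rebate, buyers effectively pay pb = ps − 3, where ps is the price sellers receive.
Demand in terms of ps becomes qd = 401 − 0.3(ps − 3) = 401.9 - 0.3ps. Setting this equal to supply: 401.9 - 0.3ps = -375 + 9ps, so ps = 7769/93.
Buyers pay pb = 7769/93 − 3 = 7490/93; q' = -375 + 9·(7769/93) = 11682/31.
Government outlay = subsidy × quantity = 3 × 11682/31 = 35046/31.

Government cost = 35046/31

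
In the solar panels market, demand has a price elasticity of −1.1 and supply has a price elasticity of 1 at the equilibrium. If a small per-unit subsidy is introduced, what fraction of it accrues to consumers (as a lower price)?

Consumer share = 10/21

For a small subsidy around the equilibrium, the benefit split depends on the relative slopes, which at a point are proportional to the elasticities.
Buyer share = εs/(εs + |εd|) = 1/(1 + 1.1) = 10/21; seller share = |εd|/(εs + |εd|) = 11/21.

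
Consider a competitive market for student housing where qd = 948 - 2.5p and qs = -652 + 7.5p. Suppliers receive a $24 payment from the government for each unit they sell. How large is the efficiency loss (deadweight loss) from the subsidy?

Deadweight loss = $540

Pre-subsidy: 948 - 2.5p = -652 + 7.5p gives p* = 160, q* = 548.
With the subsidy, sellers receive ps = pb + 24 for each unit, where pb is the price buyers pay.
Supply in terms of pb becomes qs = -652 + 7.5(pb + 24) = -472 + 7.5pb. Setting this equal to demand: 948 - 2.5pb = -472 + 7.5pb, so pb = 142.
Sellers receive ps = 142 + 24 = 166; q' = 948 − 2.5·142 = 593.
The subsidy expands output by 593 − 548 = 45 past the efficient level; on those units the gap between marginal cost and willingness to pay runs from 0 up to 24.
DWL = ½ × 24 × 45 = 540.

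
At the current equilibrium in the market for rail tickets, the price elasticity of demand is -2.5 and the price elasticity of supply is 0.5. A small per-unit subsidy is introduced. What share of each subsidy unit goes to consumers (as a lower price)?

For a small subsidy around the equilibrium, the benefit split depends on the relative slopes, which at a point are proportional to the elasticities.
Buyer share = εs/(εs + |εd|) = 0.5/(0.5 + 2.5) = 1/6; seller share = |εd|/(εs + |εd|) = 5/6.

Consumer share = 1/6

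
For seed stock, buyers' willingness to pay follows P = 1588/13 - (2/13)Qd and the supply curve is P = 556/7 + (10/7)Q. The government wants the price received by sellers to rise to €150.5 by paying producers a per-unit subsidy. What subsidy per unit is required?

At a seller price of 150.5, quantity supplied is -55.6 + 0.7·150.5 = 49.75.
Buyers absorb 49.75 only when they pay Pb = 1588/13 − (2/13)·49.75 = 114.5.
s = Ps − Pb = 150.5 − 114.5 = 36.

Required subsidy s = €36 per unit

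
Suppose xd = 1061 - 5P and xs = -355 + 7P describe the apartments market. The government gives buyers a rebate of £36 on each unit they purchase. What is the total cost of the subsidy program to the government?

Government cost = £20736

Pre-subsidy: 1061 - 5P = -355 + 7P gives P* = 118, x* = 471.
With the rebate, buyers effectively pay Pb = Ps − 36, where Ps is the price sellers receive.
Demand in terms of Ps becomes xd = 1061 − 5(Ps − 36) = 1241 - 5Ps. Setting this equal to supply: 1241 - 5Ps = -355 + 7Ps, so Ps = 133.
Buyers pay Pb = 133 − 36 = 97; x' = -355 + 7·133 = 576.
Government outlay = subsidy × quantity = 36 × 576 = 20736.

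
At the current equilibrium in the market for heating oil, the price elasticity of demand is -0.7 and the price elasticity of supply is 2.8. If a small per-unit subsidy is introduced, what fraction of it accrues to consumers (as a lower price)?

Consumer share = 0.8

For a small subsidy around the equilibrium, the benefit split depends on the relative slopes, which at a point are proportional to the elasticities.
Buyer share = εs/(εs + |εd|) = 2.8/(2.8 + 0.7) = 0.8; seller share = |εd|/(εs + |εd|) = 0.2.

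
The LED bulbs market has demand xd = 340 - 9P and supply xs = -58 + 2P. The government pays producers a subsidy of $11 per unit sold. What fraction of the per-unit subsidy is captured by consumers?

Pre-subsidy: 340 - 9P = -58 + 2P gives P* = 398/11, x* = 158/11.
With the subsidy, sellers receive Ps = Pb + 11 for each unit, where Pb is the price buyers pay.
Supply in terms of Pb becomes xs = -58 + 2(Pb + 11) = -36 + 2Pb. Setting this equal to demand: 340 - 9Pb = -36 + 2Pb, so Pb = 376/11.
Sellers receive Ps = 376/11 + 11 = 497/11; x' = 340 − 9·(376/11) = 356/11.
Buyers' price falls by P* − Pb = 398/11 − 376/11 = 2; sellers' price rises by Ps − P* = 497/11 − 398/11 = 9.
So consumers capture 2/11 = 2/11 of each unit of subsidy.

Consumer share = 2/11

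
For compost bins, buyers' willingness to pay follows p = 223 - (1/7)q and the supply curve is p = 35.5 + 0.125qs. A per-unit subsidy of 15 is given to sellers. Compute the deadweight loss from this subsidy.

Pre-subsidy: 223 - (1/7)q = 35.5 + 0.125q gives q* = 700 and p* = 123.
With the subsidy, sellers receive ps = pb + 15 for each unit, where pb is the price buyers pay.
On the curves, pb = 223 - (1/7)q and ps = 35.5 + 0.125q; the wedge ps − pb = 15 gives 35.5 + 0.125q − (223 - (1/7)q) = 15, so q' = 756.
Then pb = 223 − (1/7)·756 = 115 and ps = 35.5 + 0.125·756 = 130.
The subsidy expands output by 756 − 700 = 56 past the efficient level; on those units the gap between marginal cost and willingness to pay runs from 0 up to 15.
DWL = ½ × 15 × 56 = 420.

Deadweight loss = 420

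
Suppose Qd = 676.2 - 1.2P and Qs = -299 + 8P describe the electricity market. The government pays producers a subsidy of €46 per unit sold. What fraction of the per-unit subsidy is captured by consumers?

Pre-subsidy: 676.2 - 1.2P = -299 + 8P gives P* = 106, Q* = 549.
With the subsidy, sellers receive Ps = Pb + 46 for each unit, where Pb is the price buyers pay.
Supply in terms of Pb becomes Qs = -299 + 8(Pb + 46) = 69 + 8Pb. Setting this equal to demand: 676.2 - 1.2Pb = 69 + 8Pb, so Pb = 66.
Sellers receive Ps = 66 + 46 = 112; Q' = 676.2 − 1.2·66 = 597.
Buyers' price falls by P* − Pb = 106 − 66 = 40; sellers' price rises by Ps − P* = 112 − 106 = 6.
So consumers capture 40/46 = 20/23 of each unit of subsidy.

Consumer share = 20/23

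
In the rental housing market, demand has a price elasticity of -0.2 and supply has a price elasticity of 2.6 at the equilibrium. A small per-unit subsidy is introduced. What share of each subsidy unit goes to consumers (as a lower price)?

Consumer share = 13/14

For a small subsidy around the equilibrium, the benefit split depends on the relative slopes, which at a point are proportional to the elasticities.
Buyer share = εs/(εs + |εd|) = 2.6/(2.6 + 0.2) = 13/14; seller share = |εd|/(εs + |εd|) = 1/14.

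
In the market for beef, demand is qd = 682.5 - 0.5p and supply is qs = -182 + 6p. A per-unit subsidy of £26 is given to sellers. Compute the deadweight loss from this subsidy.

Deadweight loss = £156

Pre-subsidy: 682.5 - 0.5p = -182 + 6p gives p* = 133, q* = 616.
With the subsidy, sellers receive ps = pb + 26 for each unit, where pb is the price buyers pay.
Supply in terms of pb becomes qs = -182 + 6(pb + 26) = -26 + 6pb. Setting this equal to demand: 682.5 - 0.5pb = -26 + 6pb, so pb = 109.
Sellers receive ps = 109 + 26 = 135; q' = 682.5 − 0.5·109 = 628.
The subsidy expands output by 628 − 616 = 12 past the efficient level; on those units the gap between marginal cost and willingness to pay runs from 0 up to 26.
DWL = ½ × 26 × 12 = 156.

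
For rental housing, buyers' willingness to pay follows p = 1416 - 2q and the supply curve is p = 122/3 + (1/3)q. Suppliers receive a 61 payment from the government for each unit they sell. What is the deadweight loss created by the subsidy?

Deadweight loss = 11163/14

Pre-subsidy: 1416 - 2q = 122/3 + (1/3)q gives q* = 4126/7 and p* = 1660/7.
With the subsidy, sellers receive ps = pb + 61 for each unit, where pb is the price buyers pay.
On the curves, pb = 1416 - 2q and ps = 122/3 + (1/3)q; the wedge ps − pb = 61 gives 122/3 + (1/3)q − (1416 - 2q) = 61, so q' = 4309/7.
Then pb = 1416 − 2·(4309/7) = 1294/7 and ps = 122/3 + (1/3)·(4309/7) = 1721/7.
The subsidy expands output by 4309/7 − 4126/7 = 183/7 past the efficient level; on those units the gap between marginal cost and willingness to pay runs from 0 up to 61.
DWL = ½ × 61 × 183/7 = 11163/14.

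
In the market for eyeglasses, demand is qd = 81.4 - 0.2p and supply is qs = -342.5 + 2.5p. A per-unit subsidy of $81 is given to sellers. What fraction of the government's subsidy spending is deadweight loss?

DWL / government spending = 3/26

Pre-subsidy: 81.4 - 0.2p = -342.5 + 2.5p gives p* = 157, q* = 50.
With the subsidy, sellers receive ps = pb + 81 for each unit, where pb is the price buyers pay.
Supply in terms of pb becomes qs = -342.5 + 2.5(pb + 81) = -140 + 2.5pb. Setting this equal to demand: 81.4 - 0.2pb = -140 + 2.5pb, so pb = 82.
Sellers receive ps = 82 + 81 = 163; q' = 81.4 − 0.2·82 = 65.
ΔCS = ½(50 + 65)(157 − 82) = 4312.5; ΔPS = ½(50 + 65)(163 − 157) = 345.
Government spending = 81 × 65 = 5265.
DWL = ½ × 81 × (65 − 50) = 607.5; fraction = 607.5 / 5265 = 3/26.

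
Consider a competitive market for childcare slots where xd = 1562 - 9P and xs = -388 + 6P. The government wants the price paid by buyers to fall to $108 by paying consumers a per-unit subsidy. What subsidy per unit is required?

At a buyer price of 108, quantity demanded is 1562 − 9·108 = 590.
Sellers supply 590 only when they receive Ps with -388 + 6·Ps = 590, i.e. Ps = 163.
s = Ps − Pb = 163 − 108 = 55.

Required subsidy s = $55 per unit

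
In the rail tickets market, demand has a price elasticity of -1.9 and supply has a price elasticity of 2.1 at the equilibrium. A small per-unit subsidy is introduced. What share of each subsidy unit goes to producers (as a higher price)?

For a small subsidy around the equilibrium, the benefit split depends on the relative slopes, which at a point are proportional to the elasticities.
Buyer share = εs/(εs + |εd|) = 2.1/(2.1 + 1.9) = 0.525; seller share = |εd|/(εs + |εd|) = 0.475.
So producers capture 0.475 of the subsidy.

Producer share = 0.475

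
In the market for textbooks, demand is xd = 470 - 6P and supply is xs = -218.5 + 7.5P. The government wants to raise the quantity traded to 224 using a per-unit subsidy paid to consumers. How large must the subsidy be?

Required subsidy s = 18 per unit

At x = 224, invert demand for the buyer price: Pb = (470 − 224)/6 = 41; invert supply for the seller price: Ps = (224 − (-218.5))/7.5 = 59.
The subsidy must fill the gap: s = Ps − Pb = 59 − 41 = 18.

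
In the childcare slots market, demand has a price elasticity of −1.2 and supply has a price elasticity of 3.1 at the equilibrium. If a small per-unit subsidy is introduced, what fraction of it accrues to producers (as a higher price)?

Producer share = 12/43

For a small subsidy around the equilibrium, the benefit split depends on the relative slopes, which at a point are proportional to the elasticities.
Buyer share = εs/(εs + |εd|) = 3.1/(3.1 + 1.2) = 31/43; seller share = |εd|/(εs + |εd|) = 12/43.
So producers capture 12/43 of the subsidy.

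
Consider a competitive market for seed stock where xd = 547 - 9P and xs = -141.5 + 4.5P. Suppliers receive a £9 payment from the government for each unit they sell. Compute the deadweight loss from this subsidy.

Pre-subsidy: 547 - 9P = -141.5 + 4.5P gives P* = 51, x* = 88.
With the subsidy, sellers receive Ps = Pb + 9 for each unit, where Pb is the price buyers pay.
Supply in terms of Pb becomes xs = -141.5 + 4.5(Pb + 9) = -101 + 4.5Pb. Setting this equal to demand: 547 - 9Pb = -101 + 4.5Pb, so Pb = 48.
Sellers receive Ps = 48 + 9 = 57; x' = 547 − 9·48 = 115.
The subsidy expands output by 115 − 88 = 27 past the efficient level; on those units the gap between marginal cost and willingness to pay runs from 0 up to 9.
DWL = ½ × 9 × 27 = 121.5.

Deadweight loss = £121.5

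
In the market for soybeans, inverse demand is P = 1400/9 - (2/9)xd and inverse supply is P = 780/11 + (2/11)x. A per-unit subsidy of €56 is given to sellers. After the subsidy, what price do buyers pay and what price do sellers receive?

Pre-subsidy: 1400/9 - (2/9)x = 780/11 + (2/11)x gives x* = 209.5 and P* = 109.
With the subsidy, sellers receive Ps = Pb + 56 for each unit, where Pb is the price buyers pay.
On the curves, Pb = 1400/9 - (2/9)x and Ps = 780/11 + (2/11)x; the wedge Ps − Pb = 56 gives 780/11 + (2/11)x − (1400/9 - (2/9)x) = 56, so x' = 348.1.
Then Pb = 1400/9 − (2/9)·348.1 = 78.2 and Ps = 780/11 + (2/11)·348.1 = 134.2.

Buyers pay €78.2; sellers receive €134.2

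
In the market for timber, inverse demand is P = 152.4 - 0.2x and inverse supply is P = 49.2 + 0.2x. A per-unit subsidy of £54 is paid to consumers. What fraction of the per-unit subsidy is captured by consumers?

Pre-subsidy: 152.4 - 0.2x = 49.2 + 0.2x gives x* = 258 and P* = 100.8.
With the rebate, buyers effectively pay Pb = Ps − 54, where Ps is the price sellers receive.
On the curves, Pb = 152.4 - 0.2x and Ps = 49.2 + 0.2x; the wedge Ps − Pb = 54 gives 49.2 + 0.2x − (152.4 - 0.2x) = 54, so x' = 393.
Then Pb = 152.4 − 0.2·393 = 73.8 and Ps = 49.2 + 0.2·393 = 127.8.
Buyers' price falls by P* − Pb = 100.8 − 73.8 = 27; sellers' price rises by Ps − P* = 127.8 − 100.8 = 27.
So consumers capture 27/54 = 0.5 of each unit of subsidy.

Consumer share = 0.5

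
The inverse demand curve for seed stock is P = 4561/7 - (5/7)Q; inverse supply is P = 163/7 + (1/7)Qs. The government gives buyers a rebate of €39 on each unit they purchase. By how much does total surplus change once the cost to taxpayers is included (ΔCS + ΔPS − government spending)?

Pre-subsidy: 4561/7 - (5/7)Q = 163/7 + (1/7)Q gives Q* = 733 and P* = 128.
With the rebate, buyers effectively pay Pb = Ps − 39, where Ps is the price sellers receive.
On the curves, Pb = 4561/7 - (5/7)Q and Ps = 163/7 + (1/7)Q; the wedge Ps − Pb = 39 gives 163/7 + (1/7)Q − (4561/7 - (5/7)Q) = 39, so Q' = 778.5.
Then Pb = 4561/7 − (5/7)·778.5 = 95.5 and Ps = 163/7 + (1/7)·778.5 = 134.5.
ΔCS = ½(733 + 778.5)(128 − 95.5) = 24561.875; ΔPS = ½(733 + 778.5)(134.5 − 128) = 4912.375.
Government spending = 39 × 778.5 = 30361.5.
Net change = 24561.875 + 4912.375 − 30361.5 = -887.25. The loss equals the DWL triangle ½·39·45.5.

Net change in total surplus = -€887.25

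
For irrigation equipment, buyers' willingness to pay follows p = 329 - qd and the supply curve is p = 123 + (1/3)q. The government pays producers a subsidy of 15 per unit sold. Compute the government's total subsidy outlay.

Pre-subsidy: 329 - q = 123 + (1/3)q gives q* = 154.5 and p* = 174.5.
With the subsidy, sellers receive ps = pb + 15 for each unit, where pb is the price buyers pay.
On the curves, pb = 329 - q and ps = 123 + (1/3)q; the wedge ps − pb = 15 gives 123 + (1/3)q − (329 - q) = 15, so q' = 165.75.
Then pb = 329 − 1·165.75 = 163.25 and ps = 123 + (1/3)·165.75 = 178.25.
Government outlay = subsidy × quantity = 15 × 165.75 = 2486.25.

Government cost = 2486.25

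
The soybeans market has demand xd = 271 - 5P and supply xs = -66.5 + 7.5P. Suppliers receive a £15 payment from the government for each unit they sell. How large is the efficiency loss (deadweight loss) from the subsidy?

Pre-subsidy: 271 - 5P = -66.5 + 7.5P gives P* = 27, x* = 136.
With the subsidy, sellers receive Ps = Pb + 15 for each unit, where Pb is the price buyers pay.
Supply in terms of Pb becomes xs = -66.5 + 7.5(Pb + 15) = 46 + 7.5Pb. Setting this equal to demand: 271 - 5Pb = 46 + 7.5Pb, so Pb = 18.
Sellers receive Ps = 18 + 15 = 33; x' = 271 − 5·18 = 181.
The subsidy expands output by 181 − 136 = 45 past the efficient level; on those units the gap between marginal cost and willingness to pay runs from 0 up to 15.
DWL = ½ × 15 × 45 = 337.5.

Deadweight loss = £337.5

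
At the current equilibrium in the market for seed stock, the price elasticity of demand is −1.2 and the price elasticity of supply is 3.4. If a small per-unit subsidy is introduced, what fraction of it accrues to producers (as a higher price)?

For a small subsidy around the equilibrium, the benefit split depends on the relative slopes, which at a point are proportional to the elasticities.
Buyer share = εs/(εs + |εd|) = 3.4/(3.4 + 1.2) = 17/23; seller share = |εd|/(εs + |εd|) = 6/23.
So producers capture 6/23 of the subsidy.

Producer share = 6/23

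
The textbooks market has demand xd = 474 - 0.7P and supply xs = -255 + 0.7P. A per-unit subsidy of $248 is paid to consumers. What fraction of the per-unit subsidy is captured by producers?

Producer share = 0.5

Pre-subsidy: 474 - 0.7P = -255 + 0.7P gives P* = 3645/7, x* = 109.5.
With the rebate, buyers effectively pay Pb = Ps − 248, where Ps is the price sellers receive.
Demand in terms of Ps becomes xd = 474 − 0.7(Ps − 248) = 647.6 - 0.7Ps. Setting this equal to supply: 647.6 - 0.7Ps = -255 + 0.7Ps, so Ps = 4513/7.
Buyers pay Pb = 4513/7 − 248 = 2777/7; x' = -255 + 0.7·(4513/7) = 196.3.
Buyers' price falls by P* − Pb = 3645/7 − 2777/7 = 124; sellers' price rises by Ps − P* = 4513/7 − 3645/7 = 124.
So producers capture 124/248 = 0.5 of each unit of subsidy.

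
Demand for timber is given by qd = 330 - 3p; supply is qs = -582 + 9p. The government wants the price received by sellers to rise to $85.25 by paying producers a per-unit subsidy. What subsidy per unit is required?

Required subsidy s = $37 per unit

At a seller price of 85.25, quantity supplied is -582 + 9·85.25 = 185.25.
Buyers absorb 185.25 only when they pay pb with 330 − 3·pb = 185.25, i.e. pb = 48.25.
s = ps − pb = 85.25 − 48.25 = 37.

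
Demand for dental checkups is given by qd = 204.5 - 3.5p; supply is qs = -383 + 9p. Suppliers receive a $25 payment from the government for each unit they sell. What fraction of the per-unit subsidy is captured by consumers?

Consumer share = 0.72

Pre-subsidy: 204.5 - 3.5p = -383 + 9p gives p* = 47, q* = 40.
With the subsidy, sellers receive ps = pb + 25 for each unit, where pb is the price buyers pay.
Supply in terms of pb becomes qs = -383 + 9(pb + 25) = -158 + 9pb. Setting this equal to demand: 204.5 - 3.5pb = -158 + 9pb, so pb = 29.
Sellers receive ps = 29 + 25 = 54; q' = 204.5 − 3.5·29 = 103.
Buyers' price falls by p* − pb = 47 − 29 = 18; sellers' price rises by ps − p* = 54 − 47 = 7.
So consumers capture 18/25 = 0.72 of each unit of subsidy.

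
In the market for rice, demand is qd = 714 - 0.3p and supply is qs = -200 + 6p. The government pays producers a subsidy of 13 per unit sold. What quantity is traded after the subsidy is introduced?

q' = 14158/21

Pre-subsidy: 714 - 0.3p = -200 + 6p gives p* = 9140/63, q* = 14080/21.
With the subsidy, sellers receive ps = pb + 13 for each unit, where pb is the price buyers pay.
Supply in terms of pb becomes qs = -200 + 6(pb + 13) = -122 + 6pb. Setting this equal to demand: 714 - 0.3pb = -122 + 6pb, so pb = 8360/63.
Sellers receive ps = 8360/63 + 13 = 9179/63; q' = 714 − 0.3·(8360/63) = 14158/21.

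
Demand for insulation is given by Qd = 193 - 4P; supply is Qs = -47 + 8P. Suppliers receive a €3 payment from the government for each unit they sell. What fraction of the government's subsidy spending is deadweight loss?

DWL / government spending = 4/121

Pre-subsidy: 193 - 4P = -47 + 8P gives P* = 20, Q* = 113.
With the subsidy, sellers receive Ps = Pb + 3 for each unit, where Pb is the price buyers pay.
Supply in terms of Pb becomes Qs = -47 + 8(Pb + 3) = -23 + 8Pb. Setting this equal to demand: 193 - 4Pb = -23 + 8Pb, so Pb = 18.
Sellers receive Ps = 18 + 3 = 21; Q' = 193 − 4·18 = 121.
ΔCS = ½(113 + 121)(20 − 18) = 234; ΔPS = ½(113 + 121)(21 − 20) = 117.
Government spending = 3 × 121 = 363.
DWL = ½ × 3 × (121 − 113) = 12; fraction = 12 / 363 = 4/121.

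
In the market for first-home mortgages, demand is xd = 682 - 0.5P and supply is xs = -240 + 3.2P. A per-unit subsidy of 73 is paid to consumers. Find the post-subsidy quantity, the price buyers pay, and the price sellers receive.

Pre-subsidy: 682 - 0.5P = -240 + 3.2P gives P* = 9220/37, x* = 20624/37.
With the rebate, buyers effectively pay Pb = Ps − 73, where Ps is the price sellers receive.
Demand in terms of Ps becomes xd = 682 − 0.5(Ps − 73) = 718.5 - 0.5Ps. Setting this equal to supply: 718.5 - 0.5Ps = -240 + 3.2Ps, so Ps = 9585/37.
Buyers pay Pb = 9585/37 − 73 = 6884/37; x' = -240 + 3.2·(9585/37) = 21792/37.

x' = 21792/37; buyers pay 6884/37; sellers receive 9585/37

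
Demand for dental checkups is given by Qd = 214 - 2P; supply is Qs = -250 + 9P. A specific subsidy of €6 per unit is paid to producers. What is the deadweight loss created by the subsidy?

Deadweight loss = 324/11

Pre-subsidy: 214 - 2P = -250 + 9P gives P* = 464/11, Q* = 1426/11.
With the subsidy, sellers receive Ps = Pb + 6 for each unit, where Pb is the price buyers pay.
Supply in terms of Pb becomes Qs = -250 + 9(Pb + 6) = -196 + 9Pb. Setting this equal to demand: 214 - 2Pb = -196 + 9Pb, so Pb = 410/11.
Sellers receive Ps = 410/11 + 6 = 476/11; Q' = 214 − 2·(410/11) = 1534/11.
The subsidy expands output by 1534/11 − 1426/11 = 108/11 past the efficient level; on those units the gap between marginal cost and willingness to pay runs from 0 up to 6.
DWL = ½ × 6 × 108/11 = 324/11.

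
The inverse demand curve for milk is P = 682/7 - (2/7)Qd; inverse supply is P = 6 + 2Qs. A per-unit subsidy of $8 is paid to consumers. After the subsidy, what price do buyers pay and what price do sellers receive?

Pre-subsidy: 682/7 - (2/7)Q = 6 + 2Q gives Q* = 40 and P* = 86.
With the rebate, buyers effectively pay Pb = Ps − 8, where Ps is the price sellers receive.
On the curves, Pb = 682/7 - (2/7)Q and Ps = 6 + 2Q; the wedge Ps − Pb = 8 gives 6 + 2Q − (682/7 - (2/7)Q) = 8, so Q' = 43.5.
Then Pb = 682/7 − (2/7)·43.5 = 85 and Ps = 6 + 2·43.5 = 93.

Buyers pay $85; sellers receive $93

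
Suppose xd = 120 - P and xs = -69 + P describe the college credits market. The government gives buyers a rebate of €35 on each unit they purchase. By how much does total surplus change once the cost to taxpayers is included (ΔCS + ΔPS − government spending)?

Pre-subsidy: 120 - P = -69 + P gives P* = 94.5, x* = 25.5.
With the rebate, buyers effectively pay Pb = Ps − 35, where Ps is the price sellers receive.
Demand in terms of Ps becomes xd = 120 − 1(Ps − 35) = 155 - Ps. Setting this equal to supply: 155 - Ps = -69 + Ps, so Ps = 112.
Buyers pay Pb = 112 − 35 = 77; x' = -69 + 1·112 = 43.
ΔCS = ½(25.5 + 43)(94.5 − 77) = 599.375; ΔPS = ½(25.5 + 43)(112 − 94.5) = 599.375.
Government spending = 35 × 43 = 1505.
Net change = 599.375 + 599.375 − 1505 = -306.25. The loss equals the DWL triangle ½·35·17.5.

Net change in total surplus = -€306.25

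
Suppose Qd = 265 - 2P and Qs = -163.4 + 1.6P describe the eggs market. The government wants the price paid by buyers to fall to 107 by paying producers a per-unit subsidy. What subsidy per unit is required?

Required subsidy s = 27 per unit

At a buyer price of 107, quantity demanded is 265 − 2·107 = 51.
Sellers supply 51 only when they receive Ps with -163.4 + 1.6·Ps = 51, i.e. Ps = 134.
s = Ps − Pb = 134 − 107 = 27.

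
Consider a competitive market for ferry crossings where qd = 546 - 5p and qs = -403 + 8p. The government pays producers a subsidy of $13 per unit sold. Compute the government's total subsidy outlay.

Government cost = $2873

Pre-subsidy: 546 - 5p = -403 + 8p gives p* = 73, q* = 181.
With the subsidy, sellers receive ps = pb + 13 for each unit, where pb is the price buyers pay.
Supply in terms of pb becomes qs = -403 + 8(pb + 13) = -299 + 8pb. Setting this equal to demand: 546 - 5pb = -299 + 8pb, so pb = 65.
Sellers receive ps = 65 + 13 = 78; q' = 546 − 5·65 = 221.
Government outlay = subsidy × quantity = 13 × 221 = 2873.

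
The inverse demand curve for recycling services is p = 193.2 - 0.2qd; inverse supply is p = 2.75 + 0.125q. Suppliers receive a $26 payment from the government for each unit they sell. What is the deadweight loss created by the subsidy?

Pre-subsidy: 193.2 - 0.2q = 2.75 + 0.125q gives q* = 586 and p* = 76.
With the subsidy, sellers receive ps = pb + 26 for each unit, where pb is the price buyers pay.
On the curves, pb = 193.2 - 0.2q and ps = 2.75 + 0.125q; the wedge ps − pb = 26 gives 2.75 + 0.125q − (193.2 - 0.2q) = 26, so q' = 666.
Then pb = 193.2 − 0.2·666 = 60 and ps = 2.75 + 0.125·666 = 86.
The subsidy expands output by 666 − 586 = 80 past the efficient level; on those units the gap between marginal cost and willingness to pay runs from 0 up to 26.
DWL = ½ × 26 × 80 = 1040.

Deadweight loss = $1040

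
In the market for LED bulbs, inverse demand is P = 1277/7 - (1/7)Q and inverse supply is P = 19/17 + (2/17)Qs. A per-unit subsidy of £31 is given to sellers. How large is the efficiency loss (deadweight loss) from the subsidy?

Pre-subsidy: 1277/7 - (1/7)Q = 19/17 + (2/17)Q gives Q* = 696 and P* = 83.
With the subsidy, sellers receive Ps = Pb + 31 for each unit, where Pb is the price buyers pay.
On the curves, Pb = 1277/7 - (1/7)Q and Ps = 19/17 + (2/17)Q; the wedge Ps − Pb = 31 gives 19/17 + (2/17)Q − (1277/7 - (1/7)Q) = 31, so Q' = 815.
Then Pb = 1277/7 − (1/7)·815 = 66 and Ps = 19/17 + (2/17)·815 = 97.
The subsidy expands output by 815 − 696 = 119 past the efficient level; on those units the gap between marginal cost and willingness to pay runs from 0 up to 31.
DWL = ½ × 31 × 119 = 1844.5.

Deadweight loss = £1844.5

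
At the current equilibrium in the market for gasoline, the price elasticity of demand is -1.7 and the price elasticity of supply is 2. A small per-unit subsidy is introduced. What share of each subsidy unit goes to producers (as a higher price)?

Producer share = 17/37

For a small subsidy around the equilibrium, the benefit split depends on the relative slopes, which at a point are proportional to the elasticities.
Buyer share = εs/(εs + |εd|) = 2/(2 + 1.7) = 20/37; seller share = |εd|/(εs + |εd|) = 17/37.
So producers capture 17/37 of the subsidy.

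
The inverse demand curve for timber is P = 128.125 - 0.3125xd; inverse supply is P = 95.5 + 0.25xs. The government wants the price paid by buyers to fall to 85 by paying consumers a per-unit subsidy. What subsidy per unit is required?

Required subsidy s = 45 per unit

At a buyer price of 85, quantity demanded is 410 − 3.2·85 = 138.
Sellers supply 138 only when they receive Ps = 95.5 + 0.25·138 = 130.
s = Ps − Pb = 130 − 85 = 45.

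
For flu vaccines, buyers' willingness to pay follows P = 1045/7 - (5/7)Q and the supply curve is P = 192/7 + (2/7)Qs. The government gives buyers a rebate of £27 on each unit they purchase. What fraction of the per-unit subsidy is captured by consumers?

Pre-subsidy: 1045/7 - (5/7)Q = 192/7 + (2/7)Q gives Q* = 853/7 and P* = 3050/49.
With the rebate, buyers effectively pay Pb = Ps − 27, where Ps is the price sellers receive.
On the curves, Pb = 1045/7 - (5/7)Q and Ps = 192/7 + (2/7)Q; the wedge Ps − Pb = 27 gives 192/7 + (2/7)Q − (1045/7 - (5/7)Q) = 27, so Q' = 1042/7.
Then Pb = 1045/7 − (5/7)·(1042/7) = 2105/49 and Ps = 192/7 + (2/7)·(1042/7) = 3428/49.
Buyers' price falls by P* − Pb = 3050/49 − 2105/49 = 135/7; sellers' price rises by Ps − P* = 3428/49 − 3050/49 = 54/7.
So consumers capture (135/7)/27 = 5/7 of each unit of subsidy.

Consumer share = 5/7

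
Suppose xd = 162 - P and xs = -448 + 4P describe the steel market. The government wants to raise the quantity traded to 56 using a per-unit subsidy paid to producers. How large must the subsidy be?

Required subsidy s = 20 per unit

At x = 56, invert demand for the buyer price: Pb = (162 − 56)/1 = 106; invert supply for the seller price: Ps = (56 − (-448))/4 = 126.
The subsidy must fill the gap: s = Ps − Pb = 126 − 106 = 20.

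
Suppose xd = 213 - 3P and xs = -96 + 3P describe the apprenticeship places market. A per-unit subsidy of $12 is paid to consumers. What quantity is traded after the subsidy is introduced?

Pre-subsidy: 213 - 3P = -96 + 3P gives P* = 51.5, x* = 58.5.
With the rebate, buyers effectively pay Pb = Ps − 12, where Ps is the price sellers receive.
Demand in terms of Ps becomes xd = 213 − 3(Ps − 12) = 249 - 3Ps. Setting this equal to supply: 249 - 3Ps = -96 + 3Ps, so Ps = 57.5.
Buyers pay Pb = 57.5 − 12 = 45.5; x' = -96 + 3·57.5 = 76.5.

x' = 76.5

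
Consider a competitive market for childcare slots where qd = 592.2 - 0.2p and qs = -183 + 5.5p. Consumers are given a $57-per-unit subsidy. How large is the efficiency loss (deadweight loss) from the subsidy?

Pre-subsidy: 592.2 - 0.2p = -183 + 5.5p gives p* = 136, q* = 565.
With the rebate, buyers effectively pay pb = ps − 57, where ps is the price sellers receive.
Demand in terms of ps becomes qd = 592.2 − 0.2(ps − 57) = 603.6 - 0.2ps. Setting this equal to supply: 603.6 - 0.2ps = -183 + 5.5ps, so ps = 138.
Buyers pay pb = 138 − 57 = 81; q' = -183 + 5.5·138 = 576.
The subsidy expands output by 576 − 565 = 11 past the efficient level; on those units the gap between marginal cost and willingness to pay runs from 0 up to 57.
DWL = ½ × 57 × 11 = 313.5.

Deadweight loss = $313.5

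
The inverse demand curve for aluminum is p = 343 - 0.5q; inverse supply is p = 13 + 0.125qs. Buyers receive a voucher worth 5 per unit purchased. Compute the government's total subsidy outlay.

Government cost = 2680

Pre-subsidy: 343 - 0.5q = 13 + 0.125q gives q* = 528 and p* = 79.
With the rebate, buyers effectively pay pb = ps − 5, where ps is the price sellers receive.
On the curves, pb = 343 - 0.5q and ps = 13 + 0.125q; the wedge ps − pb = 5 gives 13 + 0.125q − (343 - 0.5q) = 5, so q' = 536.
Then pb = 343 − 0.5·536 = 75 and ps = 13 + 0.125·536 = 80.
Government outlay = subsidy × quantity = 5 × 536 = 2680.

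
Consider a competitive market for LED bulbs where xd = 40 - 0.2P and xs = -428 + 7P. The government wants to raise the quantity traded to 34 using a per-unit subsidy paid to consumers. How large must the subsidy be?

Required subsidy s = 36 per unit

At x = 34, invert demand for the buyer price: Pb = (40 − 34)/0.2 = 30; invert supply for the seller price: Ps = (34 − (-428))/7 = 66.
The subsidy must fill the gap: s = Ps − Pb = 66 − 30 = 36.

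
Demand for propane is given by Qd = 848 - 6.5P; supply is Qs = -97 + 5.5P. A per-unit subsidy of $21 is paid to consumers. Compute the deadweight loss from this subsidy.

Deadweight loss = $656.90625

Pre-subsidy: 848 - 6.5P = -97 + 5.5P gives P* = 78.75, Q* = 336.125.
With the rebate, buyers effectively pay Pb = Ps − 21, where Ps is the price sellers receive.
Demand in terms of Ps becomes Qd = 848 − 6.5(Ps − 21) = 984.5 - 6.5Ps. Setting this equal to supply: 984.5 - 6.5Ps = -97 + 5.5Ps, so Ps = 90.125.
Buyers pay Pb = 90.125 − 21 = 69.125; Q' = -97 + 5.5·90.125 = 398.6875.
The subsidy expands output by 398.6875 − 336.125 = 62.5625 past the efficient level; on those units the gap between marginal cost and willingness to pay runs from 0 up to 21.
DWL = ½ × 21 × 62.5625 = 656.90625.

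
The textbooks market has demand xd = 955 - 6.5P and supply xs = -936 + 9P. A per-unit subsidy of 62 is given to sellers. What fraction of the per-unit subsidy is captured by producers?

Pre-subsidy: 955 - 6.5P = -936 + 9P gives P* = 122, x* = 162.
With the subsidy, sellers receive Ps = Pb + 62 for each unit, where Pb is the price buyers pay.
Supply in terms of Pb becomes xs = -936 + 9(Pb + 62) = -378 + 9Pb. Setting this equal to demand: 955 - 6.5Pb = -378 + 9Pb, so Pb = 86.
Sellers receive Ps = 86 + 62 = 148; x' = 955 − 6.5·86 = 396.
Buyers' price falls by P* − Pb = 122 − 86 = 36; sellers' price rises by Ps − P* = 148 − 122 = 26.
So producers capture 26/62 = 13/31 of each unit of subsidy.

Producer share = 13/31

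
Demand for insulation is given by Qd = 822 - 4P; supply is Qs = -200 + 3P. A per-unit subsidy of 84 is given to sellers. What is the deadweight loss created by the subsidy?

Pre-subsidy: 822 - 4P = -200 + 3P gives P* = 146, Q* = 238.
With the subsidy, sellers receive Ps = Pb + 84 for each unit, where Pb is the price buyers pay.
Supply in terms of Pb becomes Qs = -200 + 3(Pb + 84) = 52 + 3Pb. Setting this equal to demand: 822 - 4Pb = 52 + 3Pb, so Pb = 110.
Sellers receive Ps = 110 + 84 = 194; Q' = 822 − 4·110 = 382.
The subsidy expands output by 382 − 238 = 144 past the efficient level; on those units the gap between marginal cost and willingness to pay runs from 0 up to 84.
DWL = ½ × 84 × 144 = 6048.

Deadweight loss = 6048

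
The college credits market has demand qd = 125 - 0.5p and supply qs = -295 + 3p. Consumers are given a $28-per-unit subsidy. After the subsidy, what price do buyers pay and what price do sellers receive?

Pre-subsidy: 125 - 0.5p = -295 + 3p gives p* = 120, q* = 65.
With the rebate, buyers effectively pay pb = ps − 28, where ps is the price sellers receive.
Demand in terms of ps becomes qd = 125 − 0.5(ps − 28) = 139 - 0.5ps. Setting this equal to supply: 139 - 0.5ps = -295 + 3ps, so ps = 124.
Buyers pay pb = 124 − 28 = 96; q' = -295 + 3·124 = 77.

Buyers pay $96; sellers receive $124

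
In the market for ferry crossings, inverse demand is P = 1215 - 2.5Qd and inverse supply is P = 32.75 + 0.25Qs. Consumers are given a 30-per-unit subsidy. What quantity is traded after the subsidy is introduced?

Q' = 4849/11

Pre-subsidy: 1215 - 2.5Q = 32.75 + 0.25Q gives Q* = 4729/11 and P* = 3085/22.
With the rebate, buyers effectively pay Pb = Ps − 30, where Ps is the price sellers receive.
On the curves, Pb = 1215 - 2.5Q and Ps = 32.75 + 0.25Q; the wedge Ps − Pb = 30 gives 32.75 + 0.25Q − (1215 - 2.5Q) = 30, so Q' = 4849/11.
Then Pb = 1215 − 2.5·(4849/11) = 2485/22 and Ps = 32.75 + 0.25·(4849/11) = 3145/22.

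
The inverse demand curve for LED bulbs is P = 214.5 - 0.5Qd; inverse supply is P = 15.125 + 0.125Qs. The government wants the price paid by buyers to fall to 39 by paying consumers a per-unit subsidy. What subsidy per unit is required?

At a buyer price of 39, quantity demanded is 429 − 2·39 = 351.
Sellers supply 351 only when they receive Ps = 15.125 + 0.125·351 = 59.
s = Ps − Pb = 59 − 39 = 20.

Required subsidy s = 20 per unit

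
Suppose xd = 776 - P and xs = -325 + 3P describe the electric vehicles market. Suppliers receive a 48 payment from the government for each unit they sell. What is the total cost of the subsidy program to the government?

Government cost = 25764

Pre-subsidy: 776 - P = -325 + 3P gives P* = 275.25, x* = 500.75.
With the subsidy, sellers receive Ps = Pb + 48 for each unit, where Pb is the price buyers pay.
Supply in terms of Pb becomes xs = -325 + 3(Pb + 48) = -181 + 3Pb. Setting this equal to demand: 776 - Pb = -181 + 3Pb, so Pb = 239.25.
Sellers receive Ps = 239.25 + 48 = 287.25; x' = 776 − 1·239.25 = 536.75.
Government outlay = subsidy × quantity = 48 × 536.75 = 25764.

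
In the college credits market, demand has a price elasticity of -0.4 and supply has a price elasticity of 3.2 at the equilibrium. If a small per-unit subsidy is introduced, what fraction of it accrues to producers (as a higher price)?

For a small subsidy around the equilibrium, the benefit split depends on the relative slopes, which at a point are proportional to the elasticities.
Buyer share = εs/(εs + |εd|) = 3.2/(3.2 + 0.4) = 8/9; seller share = |εd|/(εs + |εd|) = 1/9.
So producers capture 1/9 of the subsidy.

Producer share = 1/9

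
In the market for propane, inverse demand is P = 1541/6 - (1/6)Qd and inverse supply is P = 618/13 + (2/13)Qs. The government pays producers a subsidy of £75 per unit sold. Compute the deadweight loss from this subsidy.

Pre-subsidy: 1541/6 - (1/6)Q = 618/13 + (2/13)Q gives Q* = 653 and P* = 148.
With the subsidy, sellers receive Ps = Pb + 75 for each unit, where Pb is the price buyers pay.
On the curves, Pb = 1541/6 - (1/6)Q and Ps = 618/13 + (2/13)Q; the wedge Ps − Pb = 75 gives 618/13 + (2/13)Q − (1541/6 - (1/6)Q) = 75, so Q' = 887.
Then Pb = 1541/6 − (1/6)·887 = 109 and Ps = 618/13 + (2/13)·887 = 184.
The subsidy expands output by 887 − 653 = 234 past the efficient level; on those units the gap between marginal cost and willingness to pay runs from 0 up to 75.
DWL = ½ × 75 × 234 = 8775.

Deadweight loss = £8775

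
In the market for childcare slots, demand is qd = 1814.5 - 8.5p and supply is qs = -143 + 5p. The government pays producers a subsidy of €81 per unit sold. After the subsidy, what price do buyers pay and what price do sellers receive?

Buyers pay €115; sellers receive €196

Pre-subsidy: 1814.5 - 8.5p = -143 + 5p gives p* = 145, q* = 582.
With the subsidy, sellers receive ps = pb + 81 for each unit, where pb is the price buyers pay.
Supply in terms of pb becomes qs = -143 + 5(pb + 81) = 262 + 5pb. Setting this equal to demand: 1814.5 - 8.5pb = 262 + 5pb, so pb = 115.
Sellers receive ps = 115 + 81 = 196; q' = 1814.5 − 8.5·115 = 837.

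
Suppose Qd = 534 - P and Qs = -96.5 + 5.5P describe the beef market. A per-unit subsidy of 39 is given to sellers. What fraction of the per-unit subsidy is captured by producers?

Pre-subsidy: 534 - P = -96.5 + 5.5P gives P* = 97, Q* = 437.
With the subsidy, sellers receive Ps = Pb + 39 for each unit, where Pb is the price buyers pay.
Supply in terms of Pb becomes Qs = -96.5 + 5.5(Pb + 39) = 118 + 5.5Pb. Setting this equal to demand: 534 - Pb = 118 + 5.5Pb, so Pb = 64.
Sellers receive Ps = 64 + 39 = 103; Q' = 534 − 1·64 = 470.
Buyers' price falls by P* − Pb = 97 − 64 = 33; sellers' price rises by Ps − P* = 103 − 97 = 6.
So producers capture 6/39 = 2/13 of each unit of subsidy.

Producer share = 2/13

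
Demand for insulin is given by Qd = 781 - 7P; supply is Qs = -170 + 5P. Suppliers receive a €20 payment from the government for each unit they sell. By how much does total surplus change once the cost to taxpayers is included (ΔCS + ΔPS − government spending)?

Pre-subsidy: 781 - 7P = -170 + 5P gives P* = 79.25, Q* = 226.25.
With the subsidy, sellers receive Ps = Pb + 20 for each unit, where Pb is the price buyers pay.
Supply in terms of Pb becomes Qs = -170 + 5(Pb + 20) = -70 + 5Pb. Setting this equal to demand: 781 - 7Pb = -70 + 5Pb, so Pb = 851/12.
Sellers receive Ps = 851/12 + 20 = 1091/12; Q' = 781 − 7·(851/12) = 3415/12.
ΔCS = ½(226.25 + 3415/12)(79.25 − 851/12) = 76625/36; ΔPS = ½(226.25 + 3415/12)(1091/12 − 79.25) = 107275/36.
Government spending = 20 × 3415/12 = 17075/3.
Net change = 76625/36 + 107275/36 − 17075/3 = -1750/3. The loss equals the DWL triangle ½·20·175/3.

Net change in total surplus = -1750/3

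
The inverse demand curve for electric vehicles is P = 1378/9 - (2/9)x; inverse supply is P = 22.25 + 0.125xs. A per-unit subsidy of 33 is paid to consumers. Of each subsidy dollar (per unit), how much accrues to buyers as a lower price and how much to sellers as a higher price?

Pre-subsidy: 1378/9 - (2/9)x = 22.25 + 0.125x gives x* = 376.88 and P* = 69.36.
With the rebate, buyers effectively pay Pb = Ps − 33, where Ps is the price sellers receive.
On the curves, Pb = 1378/9 - (2/9)x and Ps = 22.25 + 0.125x; the wedge Ps − Pb = 33 gives 22.25 + 0.125x − (1378/9 - (2/9)x) = 33, so x' = 471.92.
Then Pb = 1378/9 − (2/9)·471.92 = 48.24 and Ps = 22.25 + 0.125·471.92 = 81.24.
Buyers' price falls by P* − Pb = 69.36 − 48.24 = 21.12; sellers' price rises by Ps − P* = 81.24 − 69.36 = 11.88.

Buyers gain 21.12 per unit; sellers gain 11.88 per unit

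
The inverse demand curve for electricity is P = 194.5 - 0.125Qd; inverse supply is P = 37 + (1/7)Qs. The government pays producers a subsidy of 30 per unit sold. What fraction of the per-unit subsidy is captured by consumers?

Consumer share = 7/15

Pre-subsidy: 194.5 - 0.125Q = 37 + (1/7)Q gives Q* = 588 and P* = 121.
With the subsidy, sellers receive Ps = Pb + 30 for each unit, where Pb is the price buyers pay.
On the curves, Pb = 194.5 - 0.125Q and Ps = 37 + (1/7)Q; the wedge Ps − Pb = 30 gives 37 + (1/7)Q − (194.5 - 0.125Q) = 30, so Q' = 700.
Then Pb = 194.5 − 0.125·700 = 107 and Ps = 37 + (1/7)·700 = 137.
Buyers' price falls by P* − Pb = 121 − 107 = 14; sellers' price rises by Ps − P* = 137 − 121 = 16.
So consumers capture 14/30 = 7/15 of each unit of subsidy.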